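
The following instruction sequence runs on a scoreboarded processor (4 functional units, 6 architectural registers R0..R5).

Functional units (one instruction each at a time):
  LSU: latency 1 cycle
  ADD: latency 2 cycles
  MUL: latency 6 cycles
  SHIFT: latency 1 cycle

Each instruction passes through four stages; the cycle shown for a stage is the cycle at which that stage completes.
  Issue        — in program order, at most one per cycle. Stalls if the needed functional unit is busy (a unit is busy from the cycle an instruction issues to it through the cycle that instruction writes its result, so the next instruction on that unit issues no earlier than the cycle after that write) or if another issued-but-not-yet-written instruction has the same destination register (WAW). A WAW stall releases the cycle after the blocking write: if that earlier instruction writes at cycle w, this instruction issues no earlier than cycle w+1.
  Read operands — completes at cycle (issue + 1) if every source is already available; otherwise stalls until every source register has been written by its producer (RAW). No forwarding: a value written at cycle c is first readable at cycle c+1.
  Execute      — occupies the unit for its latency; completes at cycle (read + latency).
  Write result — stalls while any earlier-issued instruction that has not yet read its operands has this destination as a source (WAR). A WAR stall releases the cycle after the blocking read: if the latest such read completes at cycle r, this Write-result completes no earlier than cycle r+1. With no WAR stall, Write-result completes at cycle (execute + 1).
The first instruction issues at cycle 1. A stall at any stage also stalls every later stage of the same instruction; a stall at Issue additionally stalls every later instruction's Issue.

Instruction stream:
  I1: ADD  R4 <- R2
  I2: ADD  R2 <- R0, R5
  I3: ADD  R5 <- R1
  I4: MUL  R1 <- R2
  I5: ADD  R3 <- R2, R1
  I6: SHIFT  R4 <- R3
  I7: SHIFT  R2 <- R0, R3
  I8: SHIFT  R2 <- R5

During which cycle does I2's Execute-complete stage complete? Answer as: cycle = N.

I1 -> (1, 2, 4, 5)
I2 -> (6, 7, 9, 10)  // struct: ADD busy until I1 writes@5
I3 -> (11, 12, 14, 15)  // struct: ADD busy until I2 writes@10
I4 -> (12, 13, 19, 20)
I5 -> (16, 21, 23, 24)  // struct: ADD busy until I3 writes@15, RAW R1: wait I4 write@20
I6 -> (17, 25, 26, 27)  // RAW R3: wait I5 write@24
I7 -> (28, 29, 30, 31)  // struct: SHIFT busy until I6 writes@27
I8 -> (32, 33, 34, 35)  // struct: SHIFT busy until I7 writes@31

cycle = 9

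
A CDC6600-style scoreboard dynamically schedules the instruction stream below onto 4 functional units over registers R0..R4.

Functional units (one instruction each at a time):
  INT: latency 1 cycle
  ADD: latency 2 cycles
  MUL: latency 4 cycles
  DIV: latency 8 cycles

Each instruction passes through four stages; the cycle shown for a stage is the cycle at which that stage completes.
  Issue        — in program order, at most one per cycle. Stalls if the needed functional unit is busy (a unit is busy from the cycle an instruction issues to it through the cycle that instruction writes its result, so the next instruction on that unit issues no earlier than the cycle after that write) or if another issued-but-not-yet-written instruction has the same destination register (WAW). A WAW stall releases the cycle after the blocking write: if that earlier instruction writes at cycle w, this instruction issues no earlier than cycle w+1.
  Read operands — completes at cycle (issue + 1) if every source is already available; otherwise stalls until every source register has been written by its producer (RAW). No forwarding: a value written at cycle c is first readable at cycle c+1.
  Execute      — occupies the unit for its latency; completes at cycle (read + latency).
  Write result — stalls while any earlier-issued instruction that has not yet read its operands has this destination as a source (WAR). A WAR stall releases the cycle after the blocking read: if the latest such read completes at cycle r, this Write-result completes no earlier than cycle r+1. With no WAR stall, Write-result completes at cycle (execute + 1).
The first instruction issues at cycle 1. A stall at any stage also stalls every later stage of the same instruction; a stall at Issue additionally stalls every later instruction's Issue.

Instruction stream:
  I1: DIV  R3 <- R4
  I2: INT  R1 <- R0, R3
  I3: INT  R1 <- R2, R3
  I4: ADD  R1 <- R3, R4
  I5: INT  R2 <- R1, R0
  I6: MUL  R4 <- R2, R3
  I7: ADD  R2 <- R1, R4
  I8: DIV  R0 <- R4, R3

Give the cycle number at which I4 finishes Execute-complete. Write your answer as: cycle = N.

t=1  I1 dispatched to DIV
t=2  I1 operands ready, I2 dispatched to INT
t=10  I1 complete
t=11  R3←I1
t=12  I2 operands ready
t=13  I2 complete
t=14  R1←I2
t=15  I3 dispatched to INT
t=16  I3 operands ready
t=17  I3 complete
t=18  R1←I3
t=19  I4 dispatched to ADD
t=20  I4 operands ready, I5 dispatched to INT
t=21  I6 dispatched to MUL
t=22  I4 complete
t=23  R1←I4
t=24  I5 operands ready
t=25  I5 complete
t=26  R2←I5
t=27  I6 operands ready, I7 dispatched to ADD
t=28  I8 dispatched to DIV
t=31  I6 complete
t=32  R4←I6
t=33  I7 operands ready, I8 operands ready
t=35  I7 complete
t=36  R2←I7
t=41  I8 complete
t=42  R0←I8

cycle = 22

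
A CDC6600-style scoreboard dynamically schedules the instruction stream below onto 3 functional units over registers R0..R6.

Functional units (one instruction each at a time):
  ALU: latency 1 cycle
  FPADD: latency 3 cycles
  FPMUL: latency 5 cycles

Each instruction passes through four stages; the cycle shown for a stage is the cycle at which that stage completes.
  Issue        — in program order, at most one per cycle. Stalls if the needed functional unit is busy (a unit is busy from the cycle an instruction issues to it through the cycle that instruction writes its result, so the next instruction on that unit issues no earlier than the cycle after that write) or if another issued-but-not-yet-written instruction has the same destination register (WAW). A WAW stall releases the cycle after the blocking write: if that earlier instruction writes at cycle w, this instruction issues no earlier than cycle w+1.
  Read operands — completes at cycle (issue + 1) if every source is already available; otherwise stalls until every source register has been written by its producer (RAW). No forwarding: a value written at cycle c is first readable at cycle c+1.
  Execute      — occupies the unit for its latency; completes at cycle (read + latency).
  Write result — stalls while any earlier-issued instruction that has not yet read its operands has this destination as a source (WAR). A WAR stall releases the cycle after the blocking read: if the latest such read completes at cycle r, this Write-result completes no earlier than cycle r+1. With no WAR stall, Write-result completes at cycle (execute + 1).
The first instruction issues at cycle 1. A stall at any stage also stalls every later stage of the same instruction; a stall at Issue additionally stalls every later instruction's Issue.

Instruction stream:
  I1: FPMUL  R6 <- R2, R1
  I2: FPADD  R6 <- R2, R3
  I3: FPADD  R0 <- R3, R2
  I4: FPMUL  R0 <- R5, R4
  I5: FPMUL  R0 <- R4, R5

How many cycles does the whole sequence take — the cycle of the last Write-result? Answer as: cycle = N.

cycle = 36

cycle 1: I1 dispatched to FPMUL
cycle 2: I1 operands ready
cycle 7: I1 complete
cycle 8: R6←I1
cycle 9: I2 dispatched to FPADD
cycle 10: I2 operands ready
cycle 13: I2 complete
cycle 14: R6←I2
cycle 15: I3 dispatched to FPADD
cycle 16: I3 operands ready
cycle 19: I3 complete
cycle 20: R0←I3
cycle 21: I4 dispatched to FPMUL
cycle 22: I4 operands ready
cycle 27: I4 complete
cycle 28: R0←I4
cycle 29: I5 dispatched to FPMUL
cycle 30: I5 operands ready
cycle 35: I5 complete
cycle 36: R0←I5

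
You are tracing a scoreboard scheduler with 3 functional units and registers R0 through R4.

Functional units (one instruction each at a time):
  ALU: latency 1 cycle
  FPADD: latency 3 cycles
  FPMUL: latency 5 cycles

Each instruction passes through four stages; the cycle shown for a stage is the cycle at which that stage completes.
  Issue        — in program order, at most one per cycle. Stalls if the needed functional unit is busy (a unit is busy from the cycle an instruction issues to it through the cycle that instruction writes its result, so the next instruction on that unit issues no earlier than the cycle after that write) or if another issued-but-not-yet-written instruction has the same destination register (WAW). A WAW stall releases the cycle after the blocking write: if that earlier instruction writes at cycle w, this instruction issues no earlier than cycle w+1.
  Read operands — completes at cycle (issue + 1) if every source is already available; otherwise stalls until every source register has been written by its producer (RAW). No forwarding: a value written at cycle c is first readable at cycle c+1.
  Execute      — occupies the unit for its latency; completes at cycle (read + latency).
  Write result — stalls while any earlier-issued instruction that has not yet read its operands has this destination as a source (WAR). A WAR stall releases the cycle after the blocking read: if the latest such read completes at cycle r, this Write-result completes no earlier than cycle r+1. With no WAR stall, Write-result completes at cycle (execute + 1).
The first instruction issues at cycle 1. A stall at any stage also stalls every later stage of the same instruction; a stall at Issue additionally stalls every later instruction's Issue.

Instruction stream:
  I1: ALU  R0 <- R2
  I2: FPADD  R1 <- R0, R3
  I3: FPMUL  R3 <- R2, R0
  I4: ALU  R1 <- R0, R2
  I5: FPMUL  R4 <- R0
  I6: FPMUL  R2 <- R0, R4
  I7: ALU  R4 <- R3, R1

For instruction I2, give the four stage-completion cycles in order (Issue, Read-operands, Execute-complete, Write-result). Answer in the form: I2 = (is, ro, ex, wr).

I2 = (2, 5, 8, 9)

t=1  I1 issues→ALU
t=2  I1 reads; I2 issues→FPADD
t=3  I1 exec-done; I3 issues→FPMUL
t=4  I1 writes R0
t=5  I2 reads; I3 reads
t=8  I2 exec-done
t=9  I2 writes R1
t=10  I3 exec-done; I4 issues→ALU
t=11  I3 writes R3; I4 reads
t=12  I4 exec-done; I5 issues→FPMUL
t=13  I4 writes R1; I5 reads
t=18  I5 exec-done
t=19  I5 writes R4
t=20  I6 issues→FPMUL
t=21  I6 reads; I7 issues→ALU
t=22  I7 reads
t=23  I7 exec-done
t=24  I7 writes R4
t=26  I6 exec-done
t=27  I6 writes R2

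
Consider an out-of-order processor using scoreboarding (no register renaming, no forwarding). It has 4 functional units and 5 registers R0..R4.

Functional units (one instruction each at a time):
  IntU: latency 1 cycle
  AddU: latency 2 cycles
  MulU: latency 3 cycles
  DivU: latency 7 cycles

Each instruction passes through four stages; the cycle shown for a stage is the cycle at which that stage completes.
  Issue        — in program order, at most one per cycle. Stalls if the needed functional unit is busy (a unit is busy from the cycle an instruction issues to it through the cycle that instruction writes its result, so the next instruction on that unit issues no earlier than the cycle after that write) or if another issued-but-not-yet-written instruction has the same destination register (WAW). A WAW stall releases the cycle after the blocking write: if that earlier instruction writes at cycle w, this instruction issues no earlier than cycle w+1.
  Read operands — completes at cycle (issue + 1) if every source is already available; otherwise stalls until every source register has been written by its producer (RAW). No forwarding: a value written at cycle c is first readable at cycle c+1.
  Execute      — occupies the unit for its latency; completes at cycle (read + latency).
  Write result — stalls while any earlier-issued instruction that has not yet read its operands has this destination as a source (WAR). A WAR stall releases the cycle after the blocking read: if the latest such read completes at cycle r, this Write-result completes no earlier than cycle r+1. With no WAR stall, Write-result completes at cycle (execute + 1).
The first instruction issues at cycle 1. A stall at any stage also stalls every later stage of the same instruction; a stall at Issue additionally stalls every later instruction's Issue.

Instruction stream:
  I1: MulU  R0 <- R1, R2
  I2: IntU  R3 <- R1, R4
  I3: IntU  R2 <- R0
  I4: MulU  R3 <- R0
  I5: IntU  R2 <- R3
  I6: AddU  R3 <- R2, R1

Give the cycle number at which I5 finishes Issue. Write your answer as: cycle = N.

cycle = 10

[1] I1 dispatched to MulU
[2] I1 operands ready | I2 dispatched to IntU
[3] I2 operands ready
[4] I2 complete
[5] I1 complete | R3←I2
[6] R0←I1 | I3 dispatched to IntU
[7] I3 operands ready | I4 dispatched to MulU
[8] I3 complete | I4 operands ready
[9] R2←I3
[10] I5 dispatched to IntU
[11] I4 complete
[12] R3←I4
[13] I5 operands ready | I6 dispatched to AddU
[14] I5 complete
[15] R2←I5
[16] I6 operands ready
[18] I6 complete
[19] R3←I6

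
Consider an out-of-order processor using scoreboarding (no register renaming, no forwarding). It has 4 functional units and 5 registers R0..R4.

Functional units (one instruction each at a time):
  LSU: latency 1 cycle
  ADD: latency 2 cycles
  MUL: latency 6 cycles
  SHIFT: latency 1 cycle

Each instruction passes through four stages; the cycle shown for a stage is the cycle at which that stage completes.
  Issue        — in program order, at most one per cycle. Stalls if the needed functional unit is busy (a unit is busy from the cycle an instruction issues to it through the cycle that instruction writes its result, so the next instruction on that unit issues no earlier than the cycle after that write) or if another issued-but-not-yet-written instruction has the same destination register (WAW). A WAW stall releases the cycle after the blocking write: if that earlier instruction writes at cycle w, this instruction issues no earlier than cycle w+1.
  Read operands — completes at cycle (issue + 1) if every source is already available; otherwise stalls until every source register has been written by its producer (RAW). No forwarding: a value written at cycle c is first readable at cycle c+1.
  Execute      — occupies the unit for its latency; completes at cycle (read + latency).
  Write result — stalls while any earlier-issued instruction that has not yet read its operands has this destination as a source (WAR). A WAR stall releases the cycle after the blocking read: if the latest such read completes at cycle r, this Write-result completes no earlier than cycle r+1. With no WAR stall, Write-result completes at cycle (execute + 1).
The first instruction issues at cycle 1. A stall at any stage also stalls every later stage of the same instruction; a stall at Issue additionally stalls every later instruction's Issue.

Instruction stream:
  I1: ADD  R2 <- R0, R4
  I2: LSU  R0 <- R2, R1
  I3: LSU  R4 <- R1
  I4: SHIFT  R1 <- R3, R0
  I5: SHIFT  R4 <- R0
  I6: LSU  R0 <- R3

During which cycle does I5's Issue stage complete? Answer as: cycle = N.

cycle = 14

[I1] 1/2/4/5
[I2] 2/6/7/8  (RAW R2: wait I1 write@5)
[I3] 9/10/11/12  (struct: LSU busy until I2 writes@8)
[I4] 10/11/12/13
[I5] 14/15/16/17  (struct: SHIFT busy until I4 writes@13)
[I6] 15/16/17/18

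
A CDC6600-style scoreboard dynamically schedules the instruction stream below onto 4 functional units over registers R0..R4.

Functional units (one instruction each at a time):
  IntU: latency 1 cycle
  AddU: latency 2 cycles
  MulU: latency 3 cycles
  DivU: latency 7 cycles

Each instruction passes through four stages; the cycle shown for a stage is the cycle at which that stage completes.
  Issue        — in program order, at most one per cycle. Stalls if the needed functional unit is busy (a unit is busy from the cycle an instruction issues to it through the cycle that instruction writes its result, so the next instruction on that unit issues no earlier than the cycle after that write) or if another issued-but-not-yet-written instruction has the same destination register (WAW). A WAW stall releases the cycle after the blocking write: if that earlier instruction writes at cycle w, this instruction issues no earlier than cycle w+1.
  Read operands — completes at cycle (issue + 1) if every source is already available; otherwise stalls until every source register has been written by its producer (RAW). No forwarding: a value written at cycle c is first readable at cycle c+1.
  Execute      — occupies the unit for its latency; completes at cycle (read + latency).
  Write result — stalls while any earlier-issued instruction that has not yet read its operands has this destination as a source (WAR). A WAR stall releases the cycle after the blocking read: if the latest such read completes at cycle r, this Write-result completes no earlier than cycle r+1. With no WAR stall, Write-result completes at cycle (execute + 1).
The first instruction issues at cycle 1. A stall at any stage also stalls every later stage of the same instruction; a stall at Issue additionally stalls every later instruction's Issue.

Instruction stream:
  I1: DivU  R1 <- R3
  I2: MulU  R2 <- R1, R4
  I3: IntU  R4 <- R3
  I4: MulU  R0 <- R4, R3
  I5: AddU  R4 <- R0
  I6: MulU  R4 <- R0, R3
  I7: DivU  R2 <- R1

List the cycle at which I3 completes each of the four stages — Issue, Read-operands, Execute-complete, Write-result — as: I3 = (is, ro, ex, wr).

I1 -> (1, 2, 9, 10)
I2 -> (2, 11, 14, 15)  // RAW R1: wait I1 write@10
I3 -> (3, 4, 5, 12)  // WAR R4: wait I2 read@11
I4 -> (16, 17, 20, 21)  // struct: MulU busy until I2 writes@15
I5 -> (17, 22, 24, 25)  // RAW R0: wait I4 write@21
I6 -> (26, 27, 30, 31)  // WAW R4: wait I5 write@25
I7 -> (27, 28, 35, 36)

I3 = (3, 4, 5, 12)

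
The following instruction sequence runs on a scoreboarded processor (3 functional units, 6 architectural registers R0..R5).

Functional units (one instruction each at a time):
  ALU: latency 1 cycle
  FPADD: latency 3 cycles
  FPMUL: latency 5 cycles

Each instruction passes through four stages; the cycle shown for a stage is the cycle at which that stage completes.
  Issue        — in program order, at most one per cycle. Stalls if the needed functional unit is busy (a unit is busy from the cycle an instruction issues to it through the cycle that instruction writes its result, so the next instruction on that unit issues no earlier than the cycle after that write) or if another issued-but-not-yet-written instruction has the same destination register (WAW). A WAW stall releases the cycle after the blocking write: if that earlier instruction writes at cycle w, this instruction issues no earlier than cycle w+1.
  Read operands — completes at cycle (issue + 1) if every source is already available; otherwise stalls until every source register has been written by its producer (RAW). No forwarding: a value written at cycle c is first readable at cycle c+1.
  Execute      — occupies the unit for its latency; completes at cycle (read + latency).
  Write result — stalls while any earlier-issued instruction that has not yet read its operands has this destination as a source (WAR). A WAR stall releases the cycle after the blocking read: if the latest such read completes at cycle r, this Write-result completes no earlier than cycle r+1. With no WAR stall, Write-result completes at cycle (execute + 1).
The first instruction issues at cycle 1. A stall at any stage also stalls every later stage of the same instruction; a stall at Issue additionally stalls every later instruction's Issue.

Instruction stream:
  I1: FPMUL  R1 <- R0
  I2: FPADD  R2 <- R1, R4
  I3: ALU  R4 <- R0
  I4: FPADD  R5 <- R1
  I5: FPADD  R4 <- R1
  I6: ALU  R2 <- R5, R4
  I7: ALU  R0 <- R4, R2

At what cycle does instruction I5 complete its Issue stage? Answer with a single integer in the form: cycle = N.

cycle = 20

t=1  I1→FPMUL
t=2  I1 RO; I2→FPADD
t=3  I3→ALU
t=4  I3 RO
t=5  I3 EX
t=7  I1 EX
t=8  I1 WR R1
t=9  I2 RO
t=10  I3 WR R4
t=12  I2 EX
t=13  I2 WR R2
t=14  I4→FPADD
t=15  I4 RO
t=18  I4 EX
t=19  I4 WR R5
t=20  I5→FPADD
t=21  I5 RO; I6→ALU
t=24  I5 EX
t=25  I5 WR R4
t=26  I6 RO
t=27  I6 EX
t=28  I6 WR R2
t=29  I7→ALU
t=30  I7 RO
t=31  I7 EX
t=32  I7 WR R0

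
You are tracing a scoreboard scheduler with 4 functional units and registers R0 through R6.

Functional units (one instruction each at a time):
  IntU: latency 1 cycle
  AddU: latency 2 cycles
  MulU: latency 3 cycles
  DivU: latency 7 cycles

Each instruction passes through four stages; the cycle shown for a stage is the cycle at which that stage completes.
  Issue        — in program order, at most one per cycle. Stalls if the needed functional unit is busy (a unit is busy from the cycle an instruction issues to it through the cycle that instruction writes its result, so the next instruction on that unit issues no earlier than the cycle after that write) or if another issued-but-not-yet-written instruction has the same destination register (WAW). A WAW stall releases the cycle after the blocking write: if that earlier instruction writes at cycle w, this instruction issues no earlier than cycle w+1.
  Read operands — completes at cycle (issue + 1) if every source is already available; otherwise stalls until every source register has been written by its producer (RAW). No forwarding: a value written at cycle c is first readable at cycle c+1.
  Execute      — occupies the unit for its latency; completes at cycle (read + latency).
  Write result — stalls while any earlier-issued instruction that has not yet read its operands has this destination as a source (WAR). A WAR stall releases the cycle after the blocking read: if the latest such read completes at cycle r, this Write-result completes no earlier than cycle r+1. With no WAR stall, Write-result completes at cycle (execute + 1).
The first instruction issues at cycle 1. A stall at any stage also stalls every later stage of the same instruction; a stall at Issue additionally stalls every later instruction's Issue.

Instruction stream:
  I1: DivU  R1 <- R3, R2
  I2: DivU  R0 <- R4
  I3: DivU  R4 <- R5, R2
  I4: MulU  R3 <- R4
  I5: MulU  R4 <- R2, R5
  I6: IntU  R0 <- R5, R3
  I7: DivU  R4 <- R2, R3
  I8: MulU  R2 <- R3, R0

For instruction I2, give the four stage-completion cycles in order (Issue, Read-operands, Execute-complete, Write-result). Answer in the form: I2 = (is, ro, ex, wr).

I2 = (11, 12, 19, 20)

I1  is:1  ro:2  ex:9  wr:10
I2  is:11  ro:12  ex:19  wr:20  — struct: DivU busy until I1 writes@10
I3  is:21  ro:22  ex:29  wr:30  — struct: DivU busy until I2 writes@20
I4  is:22  ro:31  ex:34  wr:35  — RAW R4: wait I3 write@30
I5  is:36  ro:37  ex:40  wr:41  — struct: MulU busy until I4 writes@35
I6  is:37  ro:38  ex:39  wr:40
I7  is:42  ro:43  ex:50  wr:51  — WAW R4: wait I5 write@41
I8  is:43  ro:44  ex:47  wr:48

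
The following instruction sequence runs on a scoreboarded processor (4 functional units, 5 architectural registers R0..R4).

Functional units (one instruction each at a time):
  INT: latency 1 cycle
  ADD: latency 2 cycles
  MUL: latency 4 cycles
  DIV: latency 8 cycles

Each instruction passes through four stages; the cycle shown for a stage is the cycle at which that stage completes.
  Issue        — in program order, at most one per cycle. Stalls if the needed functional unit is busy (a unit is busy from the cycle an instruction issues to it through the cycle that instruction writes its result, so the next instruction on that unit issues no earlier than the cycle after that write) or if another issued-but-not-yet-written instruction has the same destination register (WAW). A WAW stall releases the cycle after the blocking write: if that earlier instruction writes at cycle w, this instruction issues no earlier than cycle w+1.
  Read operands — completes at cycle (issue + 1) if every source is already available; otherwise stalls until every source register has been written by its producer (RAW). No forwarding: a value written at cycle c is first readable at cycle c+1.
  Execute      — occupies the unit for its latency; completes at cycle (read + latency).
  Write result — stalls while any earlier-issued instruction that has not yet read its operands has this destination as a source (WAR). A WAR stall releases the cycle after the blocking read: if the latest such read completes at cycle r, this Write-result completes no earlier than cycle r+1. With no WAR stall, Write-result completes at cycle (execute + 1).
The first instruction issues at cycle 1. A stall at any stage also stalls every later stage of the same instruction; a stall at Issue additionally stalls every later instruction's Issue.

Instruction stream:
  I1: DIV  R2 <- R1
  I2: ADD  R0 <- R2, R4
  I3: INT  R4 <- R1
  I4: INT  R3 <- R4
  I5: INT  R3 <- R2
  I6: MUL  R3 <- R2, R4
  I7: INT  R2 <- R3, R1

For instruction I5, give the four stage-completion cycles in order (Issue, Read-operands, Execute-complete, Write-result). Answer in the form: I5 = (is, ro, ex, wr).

I5 = (18, 19, 20, 21)

1) issue 1, read 2, done 10, write 11
2) issue 2, read 12, done 14, write 15  <RAW R2: wait I1 write@11>
3) issue 3, read 4, done 5, write 13  <WAR R4: wait I2 read@12>
4) issue 14, read 15, done 16, write 17  <struct: INT busy until I3 writes@13>
5) issue 18, read 19, done 20, write 21  <struct: INT busy until I4 writes@17>
6) issue 22, read 23, done 27, write 28  <WAW R3: wait I5 write@21>
7) issue 23, read 29, done 30, write 31  <RAW R3: wait I6 write@28>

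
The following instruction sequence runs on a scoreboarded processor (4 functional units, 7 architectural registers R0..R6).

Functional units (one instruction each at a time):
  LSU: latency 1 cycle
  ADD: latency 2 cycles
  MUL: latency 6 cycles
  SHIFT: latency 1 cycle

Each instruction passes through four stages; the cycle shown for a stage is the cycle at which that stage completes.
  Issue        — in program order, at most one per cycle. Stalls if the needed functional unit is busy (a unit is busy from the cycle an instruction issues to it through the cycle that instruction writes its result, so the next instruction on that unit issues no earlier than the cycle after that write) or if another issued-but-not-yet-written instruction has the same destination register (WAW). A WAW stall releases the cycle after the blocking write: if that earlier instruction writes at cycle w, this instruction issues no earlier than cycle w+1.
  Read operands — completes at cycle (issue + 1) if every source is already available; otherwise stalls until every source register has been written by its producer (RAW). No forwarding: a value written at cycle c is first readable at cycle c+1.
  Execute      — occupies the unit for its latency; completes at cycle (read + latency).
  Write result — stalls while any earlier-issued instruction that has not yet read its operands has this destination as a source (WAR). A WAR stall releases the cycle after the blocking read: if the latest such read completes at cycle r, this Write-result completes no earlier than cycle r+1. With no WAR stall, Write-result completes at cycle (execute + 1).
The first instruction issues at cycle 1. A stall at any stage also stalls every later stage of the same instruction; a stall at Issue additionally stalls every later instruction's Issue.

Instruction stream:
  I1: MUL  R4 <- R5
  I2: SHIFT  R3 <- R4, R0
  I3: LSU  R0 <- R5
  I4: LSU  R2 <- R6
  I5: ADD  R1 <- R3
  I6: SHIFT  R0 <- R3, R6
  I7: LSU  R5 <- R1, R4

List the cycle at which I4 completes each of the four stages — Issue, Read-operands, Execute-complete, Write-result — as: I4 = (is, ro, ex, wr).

I1  is:1  ro:2  ex:8  wr:9
I2  is:2  ro:10  ex:11  wr:12  — RAW R4: wait I1 write@9
I3  is:3  ro:4  ex:5  wr:11  — WAR R0: wait I2 read@10
I4  is:12  ro:13  ex:14  wr:15  — struct: LSU busy until I3 writes@11
I5  is:13  ro:14  ex:16  wr:17
I6  is:14  ro:15  ex:16  wr:17
I7  is:16  ro:18  ex:19  wr:20  — struct: LSU busy until I4 writes@15, RAW R1: wait I5 write@17

I4 = (12, 13, 14, 15)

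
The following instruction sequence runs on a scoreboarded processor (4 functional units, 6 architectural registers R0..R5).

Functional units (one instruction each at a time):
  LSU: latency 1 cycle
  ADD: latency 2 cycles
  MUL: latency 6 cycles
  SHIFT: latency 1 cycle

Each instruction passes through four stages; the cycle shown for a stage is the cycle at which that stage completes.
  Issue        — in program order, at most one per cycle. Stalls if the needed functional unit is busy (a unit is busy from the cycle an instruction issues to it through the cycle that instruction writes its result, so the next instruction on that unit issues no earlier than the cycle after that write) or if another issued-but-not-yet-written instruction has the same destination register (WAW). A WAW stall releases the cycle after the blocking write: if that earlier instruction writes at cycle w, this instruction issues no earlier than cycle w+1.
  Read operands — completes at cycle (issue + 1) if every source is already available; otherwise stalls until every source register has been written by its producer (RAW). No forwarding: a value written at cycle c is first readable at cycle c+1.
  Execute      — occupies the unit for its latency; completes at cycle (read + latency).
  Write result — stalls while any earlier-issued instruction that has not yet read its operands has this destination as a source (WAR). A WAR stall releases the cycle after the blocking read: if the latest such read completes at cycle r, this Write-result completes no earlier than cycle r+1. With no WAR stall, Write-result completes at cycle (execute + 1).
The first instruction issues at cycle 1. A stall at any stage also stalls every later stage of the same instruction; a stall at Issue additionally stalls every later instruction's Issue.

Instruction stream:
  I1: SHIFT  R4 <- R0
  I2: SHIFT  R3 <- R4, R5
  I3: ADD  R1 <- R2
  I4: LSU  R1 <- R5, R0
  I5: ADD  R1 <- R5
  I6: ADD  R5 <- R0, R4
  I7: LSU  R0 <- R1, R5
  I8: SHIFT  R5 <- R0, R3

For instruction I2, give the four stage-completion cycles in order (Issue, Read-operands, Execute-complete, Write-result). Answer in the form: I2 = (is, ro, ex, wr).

I2 = (5, 6, 7, 8)

I1  is:1  ro:2  ex:3  wr:4
I2  is:5  ro:6  ex:7  wr:8  — struct: SHIFT busy until I1 writes@4
I3  is:6  ro:7  ex:9  wr:10
I4  is:11  ro:12  ex:13  wr:14  — WAW R1: wait I3 write@10
I5  is:15  ro:16  ex:18  wr:19  — WAW R1: wait I4 write@14
I6  is:20  ro:21  ex:23  wr:24  — struct: ADD busy until I5 writes@19
I7  is:21  ro:25  ex:26  wr:27  — RAW R5: wait I6 write@24
I8  is:25  ro:28  ex:29  wr:30  — WAW R5: wait I6 write@24, RAW R0: wait I7 write@27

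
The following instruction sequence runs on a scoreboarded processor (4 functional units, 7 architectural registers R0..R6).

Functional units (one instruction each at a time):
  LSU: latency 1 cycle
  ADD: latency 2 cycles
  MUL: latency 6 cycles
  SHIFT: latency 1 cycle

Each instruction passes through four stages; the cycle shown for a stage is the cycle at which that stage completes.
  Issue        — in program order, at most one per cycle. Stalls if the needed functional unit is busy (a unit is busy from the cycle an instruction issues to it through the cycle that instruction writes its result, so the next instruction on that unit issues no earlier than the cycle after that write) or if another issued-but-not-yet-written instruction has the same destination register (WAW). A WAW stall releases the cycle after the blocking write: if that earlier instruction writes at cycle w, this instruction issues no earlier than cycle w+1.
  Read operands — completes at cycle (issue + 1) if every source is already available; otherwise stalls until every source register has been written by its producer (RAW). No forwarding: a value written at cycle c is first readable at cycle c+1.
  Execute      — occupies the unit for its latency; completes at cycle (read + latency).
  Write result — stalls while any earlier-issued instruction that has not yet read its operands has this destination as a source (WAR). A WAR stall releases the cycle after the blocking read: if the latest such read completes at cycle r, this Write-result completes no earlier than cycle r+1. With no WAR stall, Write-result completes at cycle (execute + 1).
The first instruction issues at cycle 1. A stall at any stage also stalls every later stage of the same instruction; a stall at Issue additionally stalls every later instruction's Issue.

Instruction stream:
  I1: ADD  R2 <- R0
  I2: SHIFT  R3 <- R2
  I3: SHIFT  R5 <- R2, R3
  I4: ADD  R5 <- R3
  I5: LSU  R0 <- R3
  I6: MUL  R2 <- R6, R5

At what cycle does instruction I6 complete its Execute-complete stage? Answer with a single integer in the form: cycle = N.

c1: issue I1 (ADD)
c2: I1 read-ops | issue I2 (SHIFT)
c4: I1 finished on ADD
c5: I1→R2
c6: I2 read-ops
c7: I2 finished on SHIFT
c8: I2→R3
c9: issue I3 (SHIFT)
c10: I3 read-ops
c11: I3 finished on SHIFT
c12: I3→R5
c13: issue I4 (ADD)
c14: I4 read-ops | issue I5 (LSU)
c15: I5 read-ops | issue I6 (MUL)
c16: I4 finished on ADD | I5 finished on LSU
c17: I4→R5 | I5→R0
c18: I6 read-ops
c24: I6 finished on MUL
c25: I6→R2

cycle = 24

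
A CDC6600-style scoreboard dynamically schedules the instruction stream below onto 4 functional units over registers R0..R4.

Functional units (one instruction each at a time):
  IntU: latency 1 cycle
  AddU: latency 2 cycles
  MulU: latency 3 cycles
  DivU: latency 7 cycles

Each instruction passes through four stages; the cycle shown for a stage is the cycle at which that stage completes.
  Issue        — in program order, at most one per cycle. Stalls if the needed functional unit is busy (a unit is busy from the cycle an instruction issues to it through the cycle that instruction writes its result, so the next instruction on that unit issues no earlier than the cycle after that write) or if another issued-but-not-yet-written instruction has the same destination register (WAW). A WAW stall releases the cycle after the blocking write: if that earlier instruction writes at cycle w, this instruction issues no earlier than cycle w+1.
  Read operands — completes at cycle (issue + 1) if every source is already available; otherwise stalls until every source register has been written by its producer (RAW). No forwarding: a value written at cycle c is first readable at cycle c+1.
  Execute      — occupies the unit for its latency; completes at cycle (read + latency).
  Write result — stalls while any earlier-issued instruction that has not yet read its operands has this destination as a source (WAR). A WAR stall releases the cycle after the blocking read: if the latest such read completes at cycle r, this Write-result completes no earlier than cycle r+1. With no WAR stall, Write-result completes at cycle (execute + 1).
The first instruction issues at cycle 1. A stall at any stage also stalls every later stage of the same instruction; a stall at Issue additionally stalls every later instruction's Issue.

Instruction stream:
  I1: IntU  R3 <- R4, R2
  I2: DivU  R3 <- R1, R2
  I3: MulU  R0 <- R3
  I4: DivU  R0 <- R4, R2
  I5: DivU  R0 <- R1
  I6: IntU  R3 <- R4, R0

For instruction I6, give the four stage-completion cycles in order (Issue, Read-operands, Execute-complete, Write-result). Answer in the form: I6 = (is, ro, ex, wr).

I6 = (31, 40, 41, 42)

[1] issue I1 (IntU)
[2] I1 read-ops
[3] I1 finished on IntU
[4] I1→R3
[5] issue I2 (DivU)
[6] I2 read-ops | issue I3 (MulU)
[13] I2 finished on DivU
[14] I2→R3
[15] I3 read-ops
[18] I3 finished on MulU
[19] I3→R0
[20] issue I4 (DivU)
[21] I4 read-ops
[28] I4 finished on DivU
[29] I4→R0
[30] issue I5 (DivU)
[31] I5 read-ops | issue I6 (IntU)
[38] I5 finished on DivU
[39] I5→R0
[40] I6 read-ops
[41] I6 finished on IntU
[42] I6→R3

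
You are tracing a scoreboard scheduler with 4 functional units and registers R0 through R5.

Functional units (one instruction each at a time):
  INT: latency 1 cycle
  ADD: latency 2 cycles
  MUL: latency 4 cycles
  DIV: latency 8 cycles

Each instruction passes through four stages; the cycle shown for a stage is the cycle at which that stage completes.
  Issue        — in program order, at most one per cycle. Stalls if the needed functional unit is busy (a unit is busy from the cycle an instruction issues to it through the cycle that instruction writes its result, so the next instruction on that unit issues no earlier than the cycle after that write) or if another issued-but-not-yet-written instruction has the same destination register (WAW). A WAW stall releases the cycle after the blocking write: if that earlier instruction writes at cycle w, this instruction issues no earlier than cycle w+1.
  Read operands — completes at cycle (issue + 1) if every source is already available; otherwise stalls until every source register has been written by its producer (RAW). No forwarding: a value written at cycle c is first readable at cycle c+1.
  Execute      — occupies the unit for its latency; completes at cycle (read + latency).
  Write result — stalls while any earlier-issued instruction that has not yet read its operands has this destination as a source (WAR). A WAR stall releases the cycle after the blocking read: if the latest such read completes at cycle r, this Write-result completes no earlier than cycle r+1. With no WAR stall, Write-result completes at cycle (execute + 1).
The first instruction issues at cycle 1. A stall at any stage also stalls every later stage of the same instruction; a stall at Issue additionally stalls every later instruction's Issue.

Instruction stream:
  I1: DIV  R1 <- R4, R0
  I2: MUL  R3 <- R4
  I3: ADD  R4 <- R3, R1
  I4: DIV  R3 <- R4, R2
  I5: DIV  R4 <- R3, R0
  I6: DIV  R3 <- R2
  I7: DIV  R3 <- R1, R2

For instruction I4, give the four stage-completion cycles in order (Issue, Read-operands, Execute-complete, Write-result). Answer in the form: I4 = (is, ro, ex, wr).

I1  is:1  ro:2  ex:10  wr:11
I2  is:2  ro:3  ex:7  wr:8
I3  is:3  ro:12  ex:14  wr:15  — RAW R1: wait I1 write@11
I4  is:12  ro:16  ex:24  wr:25  — struct: DIV busy until I1 writes@11, RAW R4: wait I3 write@15
I5  is:26  ro:27  ex:35  wr:36  — struct: DIV busy until I4 writes@25
I6  is:37  ro:38  ex:46  wr:47  — struct: DIV busy until I5 writes@36
I7  is:48  ro:49  ex:57  wr:58  — struct: DIV busy until I6 writes@47

I4 = (12, 16, 24, 25)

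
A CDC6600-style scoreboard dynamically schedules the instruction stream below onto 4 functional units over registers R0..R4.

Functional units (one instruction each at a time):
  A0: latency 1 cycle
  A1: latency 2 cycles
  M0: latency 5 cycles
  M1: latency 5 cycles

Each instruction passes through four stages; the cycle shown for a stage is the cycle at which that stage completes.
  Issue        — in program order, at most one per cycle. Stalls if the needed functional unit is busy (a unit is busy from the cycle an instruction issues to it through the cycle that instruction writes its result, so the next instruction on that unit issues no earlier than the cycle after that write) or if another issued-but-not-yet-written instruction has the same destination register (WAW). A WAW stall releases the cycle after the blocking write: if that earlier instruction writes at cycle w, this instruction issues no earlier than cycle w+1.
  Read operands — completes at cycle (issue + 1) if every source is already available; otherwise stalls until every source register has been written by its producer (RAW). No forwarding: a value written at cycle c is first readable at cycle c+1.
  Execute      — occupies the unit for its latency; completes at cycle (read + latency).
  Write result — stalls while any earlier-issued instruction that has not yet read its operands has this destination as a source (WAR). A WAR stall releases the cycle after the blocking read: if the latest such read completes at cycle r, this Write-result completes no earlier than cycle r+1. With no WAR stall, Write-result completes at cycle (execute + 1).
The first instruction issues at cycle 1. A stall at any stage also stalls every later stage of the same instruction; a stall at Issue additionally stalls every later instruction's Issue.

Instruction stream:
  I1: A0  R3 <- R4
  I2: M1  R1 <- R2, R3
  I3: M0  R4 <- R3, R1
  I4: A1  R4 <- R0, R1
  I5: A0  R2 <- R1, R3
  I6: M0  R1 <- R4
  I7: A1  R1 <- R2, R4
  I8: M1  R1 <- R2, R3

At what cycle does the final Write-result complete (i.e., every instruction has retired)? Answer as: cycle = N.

[I1] 1/2/3/4
[I2] 2/5/10/11  (RAW R3: wait I1 write@4)
[I3] 3/12/17/18  (RAW R1: wait I2 write@11)
[I4] 19/20/22/23  (WAW R4: wait I3 write@18)
[I5] 20/21/22/23
[I6] 21/24/29/30  (RAW R4: wait I4 write@23)
[I7] 31/32/34/35  (WAW R1: wait I6 write@30)
[I8] 36/37/42/43  (WAW R1: wait I7 write@35)

cycle = 43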